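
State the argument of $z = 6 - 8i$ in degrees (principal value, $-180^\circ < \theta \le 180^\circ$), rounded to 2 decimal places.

θ = arctan(b/a) = arctan(-8/6) (quadrant-adjusted) = -53.13°


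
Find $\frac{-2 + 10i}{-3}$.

Divisor is real, so divide each part by -3:
= 2/3 - (10/3)i


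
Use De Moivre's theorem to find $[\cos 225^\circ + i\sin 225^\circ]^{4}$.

By De Moivre: z^n = r^n(cos(nθ) + i sin(nθ))
= 1^4(cos(4*225°) + i sin(4*225°))
= 1(cos 180° + i sin 180°)
= -1


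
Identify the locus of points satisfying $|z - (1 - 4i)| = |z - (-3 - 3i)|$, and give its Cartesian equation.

|z - z1| = |z - z2| means z is equidistant from z1 and z2,
i.e. the perpendicular bisector of the segment from (1, -4) to (-3, -3) (midpoint (-1, -7/2)).
With z = x + yi, square both sides:
(x - 1)^2 + (y - (-4))^2 = (x - (-3))^2 + (y - (-3))^2
The x^2 and y^2 terms cancel: -8x + 2y = 18 - 17 = 1
Simplify: 8x - 2y = -1
Locus: Perpendicular bisector of the segment from (1, -4) to (-3, -3): the line 8x - 2y = -1


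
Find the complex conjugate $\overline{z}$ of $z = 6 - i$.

If z = a + bi, then conjugate(z) = a - bi
conjugate(6 - i) = 6 + i


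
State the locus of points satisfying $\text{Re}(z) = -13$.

Re(z) = x where z = x + yi; the equation x = -13 is satisfied by all points with that x-coordinate
Locus: Vertical line x = -13


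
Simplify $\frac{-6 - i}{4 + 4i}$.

Multiply numerator and denominator by conjugate (4 - 4i):
= (-6 - i)(4 - 4i) / (4^2 + 4^2)
= (-28 + 20i) / 32
Divide through by 4: (-7 + 5i) / 8
= -7/8 + (5/8)i


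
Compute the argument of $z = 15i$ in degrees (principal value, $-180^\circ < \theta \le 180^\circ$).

a = 0 and b > 0, so z lies on the positive imaginary axis: θ = 90°


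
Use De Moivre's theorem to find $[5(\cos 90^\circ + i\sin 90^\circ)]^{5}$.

By De Moivre: z^n = r^n(cos(nθ) + i sin(nθ))
= 5^5(cos(5*90°) + i sin(5*90°))
= 3125(cos 90° + i sin 90°)
= 3125i


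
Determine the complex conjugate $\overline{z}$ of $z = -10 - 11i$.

If z = a + bi, then conjugate(z) = a - bi
conjugate(-10 - 11i) = -10 + 11i


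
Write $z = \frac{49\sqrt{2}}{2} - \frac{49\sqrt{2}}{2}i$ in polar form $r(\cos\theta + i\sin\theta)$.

r = |z| = sqrt(a^2 + b^2) = sqrt((49*sqrt(2)/2)^2 + (-49*sqrt(2)/2)^2) = sqrt(2401/2 + 2401/2) = sqrt(2401) = 49
θ = arctan(b/a) = arctan(-34.6482/34.6482) (quadrant-adjusted) = 315°
z = 49(cos 315° + i sin 315°)


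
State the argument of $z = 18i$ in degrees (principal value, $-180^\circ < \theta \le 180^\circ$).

a = 0 and b > 0, so z lies on the positive imaginary axis: θ = 90°


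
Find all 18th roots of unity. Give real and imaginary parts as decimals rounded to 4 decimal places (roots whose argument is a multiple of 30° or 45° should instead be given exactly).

ω_k = e^(2πik/18) = cos(2πk/18) + i sin(2πk/18) for k = 0, 1, ..., 17
Roots: 1, 0.9397 + 0.3420i, 0.7660 + 0.6428i, 1/2 + (sqrt(3)/2)i, 0.1736 + 0.9848i, -0.1736 + 0.9848i, -1/2 + (sqrt(3)/2)i, -0.7660 + 0.6428i, -0.9397 + 0.3420i, -1, -0.9397 - 0.3420i, -0.7660 - 0.6428i, -1/2 - (sqrt(3)/2)i, -0.1736 - 0.9848i, 0.1736 - 0.9848i, 1/2 - (sqrt(3)/2)i, 0.7660 - 0.6428i, 0.9397 - 0.3420i


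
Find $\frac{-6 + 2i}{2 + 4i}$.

Multiply numerator and denominator by conjugate (2 - 4i):
= (-6 + 2i)(2 - 4i) / (2^2 + 4^2)
= (-4 + 28i) / 20
Divide through by 4: (-1 + 7i) / 5
= -1/5 + (7/5)i


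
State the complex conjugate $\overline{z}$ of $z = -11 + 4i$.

If z = a + bi, then conjugate(z) = a - bi
conjugate(-11 + 4i) = -11 - 4i


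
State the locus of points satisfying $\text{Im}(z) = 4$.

Im(z) = y where z = x + yi; the equation y = 4 is satisfied by all points with that y-coordinate
Locus: Horizontal line y = 4


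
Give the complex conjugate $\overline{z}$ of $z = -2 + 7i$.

If z = a + bi, then conjugate(z) = a - bi
conjugate(-2 + 7i) = -2 - 7i


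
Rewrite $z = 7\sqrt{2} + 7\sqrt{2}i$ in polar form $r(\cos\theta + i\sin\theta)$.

r = |z| = sqrt(a^2 + b^2) = sqrt((7*sqrt(2))^2 + (7*sqrt(2))^2) = sqrt(98 + 98) = sqrt(196) = 14
θ = arctan(b/a) = arctan(9.8995/9.8995) (quadrant-adjusted) = 45°
z = 14(cos 45° + i sin 45°)


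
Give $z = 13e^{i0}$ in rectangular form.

a = r cos θ = 13 * 1 = 13
b = r sin θ = 13 * 0 = 0
z = 13


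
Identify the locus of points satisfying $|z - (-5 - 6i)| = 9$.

|z - z0| = r describes a circle centered at z0 with radius r
Here z0 = -5 - 6i and r = 9
Locus: Circle centered at (-5, -6) with radius 9


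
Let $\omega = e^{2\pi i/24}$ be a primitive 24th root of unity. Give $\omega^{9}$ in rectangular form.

ω^9 = e^(2πi·9/24) = e^(i·3π/4)
= cos(3π/4) + i sin(3π/4)
= -sqrt(2)/2 + (sqrt(2)/2)i


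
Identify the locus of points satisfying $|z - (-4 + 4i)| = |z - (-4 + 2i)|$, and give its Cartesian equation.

|z - z1| = |z - z2| means z is equidistant from z1 and z2,
i.e. the perpendicular bisector of the segment from (-4, 4) to (-4, 2) (midpoint (-4, 3)).
With z = x + yi, square both sides:
(x - (-4))^2 + (y - 4)^2 = (x - (-4))^2 + (y - 2)^2
The x^2 and y^2 terms cancel: 0x + (-4)y = 20 - 32 = -12
Simplify: y = 3
Locus: Perpendicular bisector of the segment from (-4, 4) to (-4, 2): the line y = 3


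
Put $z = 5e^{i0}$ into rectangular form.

a = r cos θ = 5 * 1 = 5
b = r sin θ = 5 * 0 = 0
z = 5


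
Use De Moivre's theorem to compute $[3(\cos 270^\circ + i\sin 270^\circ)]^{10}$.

By De Moivre: z^n = r^n(cos(nθ) + i sin(nθ))
= 3^10(cos(10*270°) + i sin(10*270°))
= 59049(cos 180° + i sin 180°)
= -59049


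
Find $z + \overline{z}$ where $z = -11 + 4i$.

z + conjugate(z) = (a + bi) + (a - bi) = 2a
= 2 * (-11) = -22


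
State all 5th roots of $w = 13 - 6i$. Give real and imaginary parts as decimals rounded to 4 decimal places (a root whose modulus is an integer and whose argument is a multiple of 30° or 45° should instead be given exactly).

|w| = sqrt(205) ≈ 14.317821, arg(w) ≈ 335.224859°
Root modulus = sqrt(205)^(1/5) ≈ 1.702846
Root arguments: θ_k = (arg(w) + 360°k)/5 for k = 0, 1, ..., 4
Compute each root as (root modulus)(cos θ_k + i sin θ_k) using full-precision intermediates, then round to 4 decimal places.
Roots: 0.6641 + 1.5680i, -1.2860 + 1.1162i, -1.4589 - 0.8782i, 0.3844 - 1.6589i, 1.6965 - 0.1471i


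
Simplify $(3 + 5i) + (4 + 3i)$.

(3 + 4) + (5 + 3)i = 7 + 8i


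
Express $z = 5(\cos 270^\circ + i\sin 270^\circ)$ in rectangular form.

a = r cos θ = 5 * 0 = 0
b = r sin θ = 5 * -1 = -5
z = -5i


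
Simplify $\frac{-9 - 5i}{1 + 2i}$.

Multiply numerator and denominator by conjugate (1 - 2i):
= (-9 - 5i)(1 - 2i) / (1^2 + 2^2)
= (-19 + 13i) / 5
= -19/5 + (13/5)i


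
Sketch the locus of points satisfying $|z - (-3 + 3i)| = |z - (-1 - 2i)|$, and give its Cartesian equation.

|z - z1| = |z - z2| means z is equidistant from z1 and z2,
i.e. the perpendicular bisector of the segment from (-3, 3) to (-1, -2) (midpoint (-2, 1/2)).
With z = x + yi, square both sides:
(x - (-3))^2 + (y - 3)^2 = (x - (-1))^2 + (y - (-2))^2
The x^2 and y^2 terms cancel: 4x + (-10)y = 5 - 18 = -13
Simplify: 4x - 10y = -13
Locus: Perpendicular bisector of the segment from (-3, 3) to (-1, -2): the line 4x - 10y = -13


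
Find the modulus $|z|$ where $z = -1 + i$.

|z| = sqrt(a^2 + b^2) = sqrt((-1)^2 + 1^2) = sqrt(2) = sqrt(2)


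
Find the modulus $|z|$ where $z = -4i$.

|z| = sqrt(a^2 + b^2) = sqrt(0^2 + (-4)^2) = sqrt(16) = 4


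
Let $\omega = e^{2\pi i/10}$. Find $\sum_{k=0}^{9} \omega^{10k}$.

Since 10 divides 10, ω^10 = (ω^10)^1 = 1^1 = 1, so every term is 1.
Sum = 10 · 1 = 10


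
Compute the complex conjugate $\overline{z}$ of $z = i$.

If z = a + bi, then conjugate(z) = a - bi
conjugate(i) = -i


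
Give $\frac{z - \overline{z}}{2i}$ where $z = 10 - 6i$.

z - conjugate(z) = 2bi
(z - conjugate(z))/(2i) = 2bi/(2i) = b = -6


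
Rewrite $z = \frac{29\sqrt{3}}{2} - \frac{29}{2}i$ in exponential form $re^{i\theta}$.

r = |z| = sqrt((29*sqrt(3)/2)^2 + (-29/2)^2) = sqrt(2523/4 + 841/4) = sqrt(841) = 29
θ = arctan(b/a) = arctan(-14.5/25.1147) (quadrant-adjusted) = -30° = -π/6
z = 29e^(-i*π/6)


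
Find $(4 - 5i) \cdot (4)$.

(a1*a2 - b1*b2) + (a1*b2 + b1*a2)i
= (16 - 0) + (0 + (-20))i
= 16 - 20i


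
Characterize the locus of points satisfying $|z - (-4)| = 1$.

|z - z0| = r describes a circle centered at z0 with radius r
Here z0 = -4 and r = 1
Locus: Circle centered at (-4, 0) with radius 1


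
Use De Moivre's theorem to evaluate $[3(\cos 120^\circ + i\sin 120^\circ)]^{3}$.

By De Moivre: z^n = r^n(cos(nθ) + i sin(nθ))
= 3^3(cos(3*120°) + i sin(3*120°))
= 27(cos 0° + i sin 0°)
= 27


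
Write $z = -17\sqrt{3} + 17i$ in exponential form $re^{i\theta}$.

r = |z| = sqrt((-17*sqrt(3))^2 + (17)^2) = sqrt(867 + 289) = sqrt(1156) = 34
θ = arctan(b/a) = arctan(17/-29.4449) (quadrant-adjusted) = 150° = 5π/6
z = 34e^(i*5π/6)


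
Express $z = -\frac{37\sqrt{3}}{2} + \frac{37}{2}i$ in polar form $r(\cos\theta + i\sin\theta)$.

r = |z| = sqrt(a^2 + b^2) = sqrt((-37*sqrt(3)/2)^2 + (37/2)^2) = sqrt(4107/4 + 1369/4) = sqrt(1369) = 37
θ = arctan(b/a) = arctan(18.5/-32.0429) (quadrant-adjusted) = 150°
z = 37(cos 150° + i sin 150°)


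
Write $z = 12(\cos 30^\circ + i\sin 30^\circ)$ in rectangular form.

a = r cos θ = 12 * sqrt(3)/2 = 6*sqrt(3)
b = r sin θ = 12 * 1/2 = 6
z = 6*sqrt(3) + 6i


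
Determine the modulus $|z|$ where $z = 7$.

|z| = sqrt(a^2 + b^2) = sqrt(7^2 + 0^2) = sqrt(49) = 7


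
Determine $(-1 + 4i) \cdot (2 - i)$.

(a1*a2 - b1*b2) + (a1*b2 + b1*a2)i
= (-2 - (-4)) + (1 + 8)i
= 2 + 9i


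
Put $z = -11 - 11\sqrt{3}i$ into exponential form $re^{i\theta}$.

r = |z| = sqrt((-11)^2 + (-11*sqrt(3))^2) = sqrt(121 + 363) = sqrt(484) = 22
θ = arctan(b/a) = arctan(-19.0526/-11) (quadrant-adjusted) = -120° = -2π/3
z = 22e^(-i*2π/3)


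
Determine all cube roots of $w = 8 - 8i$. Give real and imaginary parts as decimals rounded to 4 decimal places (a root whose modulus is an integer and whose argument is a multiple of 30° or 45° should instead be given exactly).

|w| = sqrt(128) ≈ 11.313708, arg(w) = 315°
Root modulus = sqrt(128)^(1/3) ≈ 2.244924
Root arguments: θ_k = (315° + 360°k)/3 for k = 0, 1, ..., 2
Compute each root as (root modulus)(cos θ_k + i sin θ_k) using full-precision intermediates, then round to 4 decimal places.
Roots: -0.5810 + 2.1684i, -1.5874 - 1.5874i, 2.1684 - 0.5810i


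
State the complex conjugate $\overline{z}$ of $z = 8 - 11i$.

If z = a + bi, then conjugate(z) = a - bi
conjugate(8 - 11i) = 8 + 11i


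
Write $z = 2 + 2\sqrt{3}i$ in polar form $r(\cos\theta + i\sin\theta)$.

r = |z| = sqrt(a^2 + b^2) = sqrt((2)^2 + (2*sqrt(3))^2) = sqrt(4 + 12) = sqrt(16) = 4
θ = arctan(b/a) = arctan(3.4641/2) (quadrant-adjusted) = 60°
z = 4(cos 60° + i sin 60°)


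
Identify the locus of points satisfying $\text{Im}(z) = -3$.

Im(z) = y where z = x + yi; the equation y = -3 is satisfied by all points with that y-coordinate
Locus: Horizontal line y = -3


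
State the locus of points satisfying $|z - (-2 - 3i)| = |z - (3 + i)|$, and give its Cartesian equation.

|z - z1| = |z - z2| means z is equidistant from z1 and z2,
i.e. the perpendicular bisector of the segment from (-2, -3) to (3, 1) (midpoint (1/2, -1)).
With z = x + yi, square both sides:
(x - (-2))^2 + (y - (-3))^2 = (x - 3)^2 + (y - 1)^2
The x^2 and y^2 terms cancel: 10x + 8y = 10 - 13 = -3
Simplify: 10x + 8y = -3
Locus: Perpendicular bisector of the segment from (-2, -3) to (3, 1): the line 10x + 8y = -3


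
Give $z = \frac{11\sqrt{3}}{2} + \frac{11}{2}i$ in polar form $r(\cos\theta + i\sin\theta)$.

r = |z| = sqrt(a^2 + b^2) = sqrt((11*sqrt(3)/2)^2 + (11/2)^2) = sqrt(363/4 + 121/4) = sqrt(121) = 11
θ = arctan(b/a) = arctan(5.5/9.5263) (quadrant-adjusted) = 30°
z = 11(cos 30° + i sin 30°)


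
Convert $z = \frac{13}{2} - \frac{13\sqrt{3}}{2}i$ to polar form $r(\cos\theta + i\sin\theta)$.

r = |z| = sqrt(a^2 + b^2) = sqrt((13/2)^2 + (-13*sqrt(3)/2)^2) = sqrt(169/4 + 507/4) = sqrt(169) = 13
θ = arctan(b/a) = arctan(-11.2583/6.5) (quadrant-adjusted) = 300°
z = 13(cos 300° + i sin 300°)


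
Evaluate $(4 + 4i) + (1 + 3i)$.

(4 + 1) + (4 + 3)i = 5 + 7i


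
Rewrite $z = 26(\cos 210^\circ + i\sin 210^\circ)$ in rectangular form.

a = r cos θ = 26 * -sqrt(3)/2 = -13*sqrt(3)
b = r sin θ = 26 * -1/2 = -13
z = -13*sqrt(3) - 13i


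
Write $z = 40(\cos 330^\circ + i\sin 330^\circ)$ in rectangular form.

a = r cos θ = 40 * sqrt(3)/2 = 20*sqrt(3)
b = r sin θ = 40 * -1/2 = -20
z = 20*sqrt(3) - 20i


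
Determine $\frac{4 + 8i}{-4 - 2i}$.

Multiply numerator and denominator by conjugate (-4 + 2i):
= (4 + 8i)(-4 + 2i) / ((-4)^2 + (-2)^2)
= (-32 - 24i) / 20
Divide through by 4: (-8 - 6i) / 5
= -8/5 - (6/5)i


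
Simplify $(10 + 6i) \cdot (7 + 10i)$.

(a1*a2 - b1*b2) + (a1*b2 + b1*a2)i
= (70 - 60) + (100 + 42)i
= 10 + 142i


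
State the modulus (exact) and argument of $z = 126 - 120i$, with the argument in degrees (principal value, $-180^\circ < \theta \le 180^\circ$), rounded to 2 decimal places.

|z| = sqrt(126^2 + (-120)^2) = 174
arg(z) = arctan(b/a) = arctan(-120/126) (quadrant-adjusted) = -43.60°


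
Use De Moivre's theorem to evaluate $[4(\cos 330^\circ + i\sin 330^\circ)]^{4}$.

By De Moivre: z^n = r^n(cos(nθ) + i sin(nθ))
= 4^4(cos(4*330°) + i sin(4*330°))
= 256(cos 240° + i sin 240°)
= -128 - 128*sqrt(3)i


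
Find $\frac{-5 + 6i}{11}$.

Divisor is real, so divide each part by 11:
= -5/11 + (6/11)i


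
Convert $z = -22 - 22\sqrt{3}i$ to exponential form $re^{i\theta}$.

r = |z| = sqrt((-22)^2 + (-22*sqrt(3))^2) = sqrt(484 + 1452) = sqrt(1936) = 44
θ = arctan(b/a) = arctan(-38.1051/-22) (quadrant-adjusted) = -120° = -2π/3
z = 44e^(-i*2π/3)


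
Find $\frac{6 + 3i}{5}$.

Divisor is real, so divide each part by 5:
= 6/5 + (3/5)i


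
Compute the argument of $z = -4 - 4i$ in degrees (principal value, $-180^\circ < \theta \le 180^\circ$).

θ = arctan(b/a) = arctan(-4/-4) (quadrant-adjusted) = -135°


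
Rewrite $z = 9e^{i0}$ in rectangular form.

a = r cos θ = 9 * 1 = 9
b = r sin θ = 9 * 0 = 0
z = 9


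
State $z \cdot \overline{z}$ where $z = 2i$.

z * conjugate(z) = |z|^2 = a^2 + b^2
= 0^2 + 2^2 = 4


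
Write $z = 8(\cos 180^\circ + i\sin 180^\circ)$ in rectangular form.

a = r cos θ = 8 * -1 = -8
b = r sin θ = 8 * 0 = 0
z = -8


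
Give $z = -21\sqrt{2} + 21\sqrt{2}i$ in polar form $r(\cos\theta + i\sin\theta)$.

r = |z| = sqrt(a^2 + b^2) = sqrt((-21*sqrt(2))^2 + (21*sqrt(2))^2) = sqrt(882 + 882) = sqrt(1764) = 42
θ = arctan(b/a) = arctan(29.6985/-29.6985) (quadrant-adjusted) = 135°
z = 42(cos 135° + i sin 135°)


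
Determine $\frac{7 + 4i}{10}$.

Divisor is real, so divide each part by 10:
= 7/10 + (2/5)i


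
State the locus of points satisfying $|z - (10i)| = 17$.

|z - z0| = r describes a circle centered at z0 with radius r
Here z0 = 10i and r = 17
Locus: Circle centered at (0, 10) with radius 17


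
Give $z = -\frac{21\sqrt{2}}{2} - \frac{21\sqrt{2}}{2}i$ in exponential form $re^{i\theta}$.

r = |z| = sqrt((-21*sqrt(2)/2)^2 + (-21*sqrt(2)/2)^2) = sqrt(441/2 + 441/2) = sqrt(441) = 21
θ = arctan(b/a) = arctan(-14.8492/-14.8492) (quadrant-adjusted) = -135° = -3π/4
z = 21e^(-i*3π/4)


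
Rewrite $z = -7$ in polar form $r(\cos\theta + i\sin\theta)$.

r = |z| = sqrt(a^2 + b^2) = sqrt((-7)^2 + (0)^2) = sqrt(49 + 0) = sqrt(49) = 7
b = 0 and a < 0, so z lies on the negative real axis: θ = 180°
z = 7(cos 180° + i sin 180°)


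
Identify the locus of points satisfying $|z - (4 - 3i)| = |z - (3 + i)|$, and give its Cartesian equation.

|z - z1| = |z - z2| means z is equidistant from z1 and z2,
i.e. the perpendicular bisector of the segment from (4, -3) to (3, 1) (midpoint (7/2, -1)).
With z = x + yi, square both sides:
(x - 4)^2 + (y - (-3))^2 = (x - 3)^2 + (y - 1)^2
The x^2 and y^2 terms cancel: -2x + 8y = 10 - 25 = -15
Simplify: 2x - 8y = 15
Locus: Perpendicular bisector of the segment from (4, -3) to (3, 1): the line 2x - 8y = 15


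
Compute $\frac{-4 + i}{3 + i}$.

Multiply numerator and denominator by conjugate (3 - i):
= (-4 + i)(3 - i) / (3^2 + 1^2)
= (-11 + 7i) / 10
= -11/10 + (7/10)i


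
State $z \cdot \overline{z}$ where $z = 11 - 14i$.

z * conjugate(z) = |z|^2 = a^2 + b^2
= 11^2 + (-14)^2 = 317


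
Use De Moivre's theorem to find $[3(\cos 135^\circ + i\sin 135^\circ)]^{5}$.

By De Moivre: z^n = r^n(cos(nθ) + i sin(nθ))
= 3^5(cos(5*135°) + i sin(5*135°))
= 243(cos 315° + i sin 315°)
= 243*sqrt(2)/2 - (243*sqrt(2)/2)i


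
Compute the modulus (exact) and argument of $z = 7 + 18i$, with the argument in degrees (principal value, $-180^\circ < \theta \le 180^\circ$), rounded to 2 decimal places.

|z| = sqrt(7^2 + 18^2) = sqrt(373)
arg(z) = arctan(b/a) = arctan(18/7) (quadrant-adjusted) = 68.75°


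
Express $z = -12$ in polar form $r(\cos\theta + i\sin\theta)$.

r = |z| = sqrt(a^2 + b^2) = sqrt((-12)^2 + (0)^2) = sqrt(144 + 0) = sqrt(144) = 12
b = 0 and a < 0, so z lies on the negative real axis: θ = 180°
z = 12(cos 180° + i sin 180°)


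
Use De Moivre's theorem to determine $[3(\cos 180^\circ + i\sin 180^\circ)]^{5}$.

By De Moivre: z^n = r^n(cos(nθ) + i sin(nθ))
= 3^5(cos(5*180°) + i sin(5*180°))
= 243(cos 180° + i sin 180°)
= -243


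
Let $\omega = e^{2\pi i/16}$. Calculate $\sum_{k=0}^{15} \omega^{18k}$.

Let ζ = ω^18 = e^(2πi·18/16). Since 16 ∤ 18, ζ ≠ 1.
Sum = Σ_{k=0}^{15} ζ^k = (ζ^16 - 1)/(ζ - 1) = (ω^{18·16} - 1)/(ζ - 1) = (1 - 1)/(ζ - 1) = 0


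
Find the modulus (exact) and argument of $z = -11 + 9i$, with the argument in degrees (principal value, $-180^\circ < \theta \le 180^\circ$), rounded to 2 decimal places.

|z| = sqrt((-11)^2 + 9^2) = sqrt(202)
arg(z) = arctan(b/a) = arctan(9/-11) (quadrant-adjusted) = 140.71°


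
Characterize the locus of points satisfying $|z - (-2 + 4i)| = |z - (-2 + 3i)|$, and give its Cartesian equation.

|z - z1| = |z - z2| means z is equidistant from z1 and z2,
i.e. the perpendicular bisector of the segment from (-2, 4) to (-2, 3) (midpoint (-2, 7/2)).
With z = x + yi, square both sides:
(x - (-2))^2 + (y - 4)^2 = (x - (-2))^2 + (y - 3)^2
The x^2 and y^2 terms cancel: 0x + (-2)y = 13 - 20 = -7
Simplify: y = 7/2
Locus: Perpendicular bisector of the segment from (-2, 4) to (-2, 3): the line y = 7/2


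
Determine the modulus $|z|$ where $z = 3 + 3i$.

|z| = sqrt(a^2 + b^2) = sqrt(3^2 + 3^2) = sqrt(18) = sqrt(18)


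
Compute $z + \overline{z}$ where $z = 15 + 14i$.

z + conjugate(z) = (a + bi) + (a - bi) = 2a
= 2 * 15 = 30


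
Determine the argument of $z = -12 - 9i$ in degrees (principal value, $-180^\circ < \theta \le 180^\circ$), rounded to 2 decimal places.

θ = arctan(b/a) = arctan(-9/-12) (quadrant-adjusted) = -143.13°


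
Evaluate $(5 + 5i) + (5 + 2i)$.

(5 + 5) + (5 + 2)i = 10 + 7i


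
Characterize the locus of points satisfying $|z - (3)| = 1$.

|z - z0| = r describes a circle centered at z0 with radius r
Here z0 = 3 and r = 1
Locus: Circle centered at (3, 0) with radius 1


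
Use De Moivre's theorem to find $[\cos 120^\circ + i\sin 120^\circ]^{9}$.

By De Moivre: z^n = r^n(cos(nθ) + i sin(nθ))
= 1^9(cos(9*120°) + i sin(9*120°))
= 1(cos 0° + i sin 0°)
= 1


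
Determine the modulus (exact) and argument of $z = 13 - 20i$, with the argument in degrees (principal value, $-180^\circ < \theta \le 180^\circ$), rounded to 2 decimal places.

|z| = sqrt(13^2 + (-20)^2) = sqrt(569)
arg(z) = arctan(b/a) = arctan(-20/13) (quadrant-adjusted) = -56.98°


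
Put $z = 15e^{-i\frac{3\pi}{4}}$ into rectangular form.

a = r cos θ = 15 * -sqrt(2)/2 = -15*sqrt(2)/2
b = r sin θ = 15 * -sqrt(2)/2 = -15*sqrt(2)/2
z = -15*sqrt(2)/2 - (15*sqrt(2)/2)i


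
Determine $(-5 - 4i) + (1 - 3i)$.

(-5 + 1) + (-4 + (-3))i = -4 - 7i


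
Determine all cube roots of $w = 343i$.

|w| = 343, arg(w) = 90°
Root modulus = 343^(1/3) = 7
Root arguments: θ_k = (90° + 360°k)/3 for k = 0, 1, ..., 2
Roots: 7*sqrt(3)/2 + (7/2)i, -7*sqrt(3)/2 + (7/2)i, -7i


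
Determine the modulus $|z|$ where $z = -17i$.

|z| = sqrt(a^2 + b^2) = sqrt(0^2 + (-17)^2) = sqrt(289) = 17


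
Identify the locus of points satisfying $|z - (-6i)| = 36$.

|z - z0| = r describes a circle centered at z0 with radius r
Here z0 = -6i and r = 36
Locus: Circle centered at (0, -6) with radius 36


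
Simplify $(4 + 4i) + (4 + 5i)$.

(4 + 4) + (4 + 5)i = 8 + 9i


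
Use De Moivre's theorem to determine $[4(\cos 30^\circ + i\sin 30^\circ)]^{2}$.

By De Moivre: z^n = r^n(cos(nθ) + i sin(nθ))
= 4^2(cos(2*30°) + i sin(2*30°))
= 16(cos 60° + i sin 60°)
= 8 + 8*sqrt(3)i


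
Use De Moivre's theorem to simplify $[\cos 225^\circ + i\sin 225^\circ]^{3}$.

By De Moivre: z^n = r^n(cos(nθ) + i sin(nθ))
= 1^3(cos(3*225°) + i sin(3*225°))
= 1(cos 315° + i sin 315°)
= sqrt(2)/2 - (sqrt(2)/2)i


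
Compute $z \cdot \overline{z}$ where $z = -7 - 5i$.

z * conjugate(z) = |z|^2 = a^2 + b^2
= (-7)^2 + (-5)^2 = 74


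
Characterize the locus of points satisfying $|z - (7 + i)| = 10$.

|z - z0| = r describes a circle centered at z0 with radius r
Here z0 = 7 + i and r = 10
Locus: Circle centered at (7, 1) with radius 10


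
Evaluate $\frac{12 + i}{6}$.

Divisor is real, so divide each part by 6:
= 2 + (1/6)i


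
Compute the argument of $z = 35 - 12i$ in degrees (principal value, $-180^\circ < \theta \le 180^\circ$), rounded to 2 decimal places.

θ = arctan(b/a) = arctan(-12/35) (quadrant-adjusted) = -18.92°


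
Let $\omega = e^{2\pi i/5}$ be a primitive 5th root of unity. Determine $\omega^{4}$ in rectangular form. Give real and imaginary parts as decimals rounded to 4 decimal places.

ω^4 = e^(2πi·4/5) = e^(i·8π/5)
= cos(8π/5) + i sin(8π/5)
= 0.3090 - 0.9511i


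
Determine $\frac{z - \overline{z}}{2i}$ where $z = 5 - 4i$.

z - conjugate(z) = 2bi
(z - conjugate(z))/(2i) = 2bi/(2i) = b = -4


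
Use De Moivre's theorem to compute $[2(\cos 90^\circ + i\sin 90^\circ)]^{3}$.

By De Moivre: z^n = r^n(cos(nθ) + i sin(nθ))
= 2^3(cos(3*90°) + i sin(3*90°))
= 8(cos 270° + i sin 270°)
= -8i


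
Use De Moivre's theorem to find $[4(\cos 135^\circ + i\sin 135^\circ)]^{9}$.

By De Moivre: z^n = r^n(cos(nθ) + i sin(nθ))
= 4^9(cos(9*135°) + i sin(9*135°))
= 262144(cos 135° + i sin 135°)
= -131072*sqrt(2) + 131072*sqrt(2)i


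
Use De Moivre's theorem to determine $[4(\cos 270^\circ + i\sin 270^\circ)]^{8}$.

By De Moivre: z^n = r^n(cos(nθ) + i sin(nθ))
= 4^8(cos(8*270°) + i sin(8*270°))
= 65536(cos 0° + i sin 0°)
= 65536


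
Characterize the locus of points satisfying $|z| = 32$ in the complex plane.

|z| = 32 means sqrt(x^2 + y^2) = 32
This is a circle of radius 32 centered at the origin


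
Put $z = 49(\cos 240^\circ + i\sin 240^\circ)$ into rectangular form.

a = r cos θ = 49 * -1/2 = -49/2
b = r sin θ = 49 * -sqrt(3)/2 = -49*sqrt(3)/2
z = -49/2 - (49*sqrt(3)/2)i


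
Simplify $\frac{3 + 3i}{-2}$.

Divisor is real, so divide each part by -2:
= -3/2 - (3/2)i


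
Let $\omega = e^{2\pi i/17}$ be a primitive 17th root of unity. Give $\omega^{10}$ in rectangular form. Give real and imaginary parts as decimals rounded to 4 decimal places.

ω^10 = e^(2πi·10/17) = e^(i·20π/17)
= cos(20π/17) + i sin(20π/17)
= -0.8502 - 0.5264i


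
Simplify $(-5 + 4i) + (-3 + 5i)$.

(-5 + (-3)) + (4 + 5)i = -8 + 9i


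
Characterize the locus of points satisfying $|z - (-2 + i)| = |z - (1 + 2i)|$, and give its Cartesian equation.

|z - z1| = |z - z2| means z is equidistant from z1 and z2,
i.e. the perpendicular bisector of the segment from (-2, 1) to (1, 2) (midpoint (-1/2, 3/2)).
With z = x + yi, square both sides:
(x - (-2))^2 + (y - 1)^2 = (x - 1)^2 + (y - 2)^2
The x^2 and y^2 terms cancel: 6x + 2y = 5 - 5 = 0
Simplify: 3x + y = 0
Locus: Perpendicular bisector of the segment from (-2, 1) to (1, 2): the line 3x + y = 0


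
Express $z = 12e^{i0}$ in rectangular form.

a = r cos θ = 12 * 1 = 12
b = r sin θ = 12 * 0 = 0
z = 12


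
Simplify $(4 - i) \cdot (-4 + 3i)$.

(a1*a2 - b1*b2) + (a1*b2 + b1*a2)i
= (-16 - (-3)) + (12 + 4)i
= -13 + 16i


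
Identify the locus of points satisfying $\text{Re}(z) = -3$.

Re(z) = x where z = x + yi; the equation x = -3 is satisfied by all points with that x-coordinate
Locus: Vertical line x = -3


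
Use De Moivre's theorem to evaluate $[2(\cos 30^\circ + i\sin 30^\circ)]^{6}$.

By De Moivre: z^n = r^n(cos(nθ) + i sin(nθ))
= 2^6(cos(6*30°) + i sin(6*30°))
= 64(cos 180° + i sin 180°)
= -64


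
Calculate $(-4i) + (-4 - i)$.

(0 + (-4)) + (-4 + (-1))i = -4 - 5i


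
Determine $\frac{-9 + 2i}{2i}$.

Multiply numerator and denominator by conjugate (-2i):
= (-9 + 2i)(-2i) / (0^2 + 2^2)
= (4 + 18i) / 4
Divide through by 2: (2 + 9i) / 2
= 1 + (9/2)i


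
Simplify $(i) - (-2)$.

(0 - (-2)) + (1 - 0)i = 2 + i


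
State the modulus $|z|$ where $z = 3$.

|z| = sqrt(a^2 + b^2) = sqrt(3^2 + 0^2) = sqrt(9) = 3


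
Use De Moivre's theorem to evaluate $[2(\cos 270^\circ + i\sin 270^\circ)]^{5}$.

By De Moivre: z^n = r^n(cos(nθ) + i sin(nθ))
= 2^5(cos(5*270°) + i sin(5*270°))
= 32(cos 270° + i sin 270°)
= -32i


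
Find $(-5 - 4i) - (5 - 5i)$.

(-5 - 5) + (-4 - (-5))i = -10 + i


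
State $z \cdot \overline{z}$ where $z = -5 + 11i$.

z * conjugate(z) = |z|^2 = a^2 + b^2
= (-5)^2 + 11^2 = 146


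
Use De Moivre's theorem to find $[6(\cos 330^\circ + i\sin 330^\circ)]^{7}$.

By De Moivre: z^n = r^n(cos(nθ) + i sin(nθ))
= 6^7(cos(7*330°) + i sin(7*330°))
= 279936(cos 150° + i sin 150°)
= -139968*sqrt(3) + 139968i


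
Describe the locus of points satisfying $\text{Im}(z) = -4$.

Im(z) = y where z = x + yi; the equation y = -4 is satisfied by all points with that y-coordinate
Locus: Horizontal line y = -4


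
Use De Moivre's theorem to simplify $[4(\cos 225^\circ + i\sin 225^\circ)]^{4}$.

By De Moivre: z^n = r^n(cos(nθ) + i sin(nθ))
= 4^4(cos(4*225°) + i sin(4*225°))
= 256(cos 180° + i sin 180°)
= -256


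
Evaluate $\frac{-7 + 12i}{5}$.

Divisor is real, so divide each part by 5:
= -7/5 + (12/5)i


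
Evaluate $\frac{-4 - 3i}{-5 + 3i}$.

Multiply numerator and denominator by conjugate (-5 - 3i):
= (-4 - 3i)(-5 - 3i) / ((-5)^2 + 3^2)
= (11 + 27i) / 34
= 11/34 + (27/34)i


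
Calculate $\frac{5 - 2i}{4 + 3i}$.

Multiply numerator and denominator by conjugate (4 - 3i):
= (5 - 2i)(4 - 3i) / (4^2 + 3^2)
= (14 - 23i) / 25
= 14/25 - (23/25)i


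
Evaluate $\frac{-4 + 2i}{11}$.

Divisor is real, so divide each part by 11:
= -4/11 + (2/11)i


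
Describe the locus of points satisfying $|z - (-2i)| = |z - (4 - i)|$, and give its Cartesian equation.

|z - z1| = |z - z2| means z is equidistant from z1 and z2,
i.e. the perpendicular bisector of the segment from (0, -2) to (4, -1) (midpoint (2, -3/2)).
With z = x + yi, square both sides:
(x - 0)^2 + (y - (-2))^2 = (x - 4)^2 + (y - (-1))^2
The x^2 and y^2 terms cancel: 8x + 2y = 17 - 4 = 13
Simplify: 8x + 2y = 13
Locus: Perpendicular bisector of the segment from (0, -2) to (4, -1): the line 8x + 2y = 13


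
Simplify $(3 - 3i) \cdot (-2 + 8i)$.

(a1*a2 - b1*b2) + (a1*b2 + b1*a2)i
= (-6 - (-24)) + (24 + 6)i
= 18 + 30i


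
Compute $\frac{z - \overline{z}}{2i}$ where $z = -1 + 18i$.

z - conjugate(z) = 2bi
(z - conjugate(z))/(2i) = 2bi/(2i) = b = 18


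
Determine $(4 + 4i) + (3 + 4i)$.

(4 + 3) + (4 + 4)i = 7 + 8i


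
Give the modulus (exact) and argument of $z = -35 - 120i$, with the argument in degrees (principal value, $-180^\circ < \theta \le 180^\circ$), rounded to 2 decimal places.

|z| = sqrt((-35)^2 + (-120)^2) = 125
arg(z) = arctan(b/a) = arctan(-120/-35) (quadrant-adjusted) = -106.26°


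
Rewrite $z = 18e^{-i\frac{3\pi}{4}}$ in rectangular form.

a = r cos θ = 18 * -sqrt(2)/2 = -9*sqrt(2)
b = r sin θ = 18 * -sqrt(2)/2 = -9*sqrt(2)
z = -9*sqrt(2) - 9*sqrt(2)i


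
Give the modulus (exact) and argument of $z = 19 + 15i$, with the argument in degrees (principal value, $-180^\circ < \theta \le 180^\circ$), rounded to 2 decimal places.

|z| = sqrt(19^2 + 15^2) = sqrt(586)
arg(z) = arctan(b/a) = arctan(15/19) (quadrant-adjusted) = 38.29°


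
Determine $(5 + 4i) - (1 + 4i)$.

(5 - 1) + (4 - 4)i = 4


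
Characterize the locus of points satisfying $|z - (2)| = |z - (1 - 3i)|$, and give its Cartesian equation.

|z - z1| = |z - z2| means z is equidistant from z1 and z2,
i.e. the perpendicular bisector of the segment from (2, 0) to (1, -3) (midpoint (3/2, -3/2)).
With z = x + yi, square both sides:
(x - 2)^2 + (y - 0)^2 = (x - 1)^2 + (y - (-3))^2
The x^2 and y^2 terms cancel: -2x + (-6)y = 10 - 4 = 6
Simplify: x + 3y = -3
Locus: Perpendicular bisector of the segment from (2, 0) to (1, -3): the line x + 3y = -3


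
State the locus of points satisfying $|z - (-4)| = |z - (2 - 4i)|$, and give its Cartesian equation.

|z - z1| = |z - z2| means z is equidistant from z1 and z2,
i.e. the perpendicular bisector of the segment from (-4, 0) to (2, -4) (midpoint (-1, -2)).
With z = x + yi, square both sides:
(x - (-4))^2 + (y - 0)^2 = (x - 2)^2 + (y - (-4))^2
The x^2 and y^2 terms cancel: 12x + (-8)y = 20 - 16 = 4
Simplify: 3x - 2y = 1
Locus: Perpendicular bisector of the segment from (-4, 0) to (2, -4): the line 3x - 2y = 1


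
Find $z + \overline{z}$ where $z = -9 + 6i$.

z + conjugate(z) = (a + bi) + (a - bi) = 2a
= 2 * (-9) = -18


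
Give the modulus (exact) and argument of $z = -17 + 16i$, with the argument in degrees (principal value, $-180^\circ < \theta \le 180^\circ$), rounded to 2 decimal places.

|z| = sqrt((-17)^2 + 16^2) = sqrt(545)
arg(z) = arctan(b/a) = arctan(16/-17) (quadrant-adjusted) = 136.74°


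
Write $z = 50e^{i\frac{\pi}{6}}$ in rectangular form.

a = r cos θ = 50 * sqrt(3)/2 = 25*sqrt(3)
b = r sin θ = 50 * 1/2 = 25
z = 25*sqrt(3) + 25i


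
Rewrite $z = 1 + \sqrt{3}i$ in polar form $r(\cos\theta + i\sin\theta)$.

r = |z| = sqrt(a^2 + b^2) = sqrt((1)^2 + (sqrt(3))^2) = sqrt(1 + 3) = sqrt(4) = 2
θ = arctan(b/a) = arctan(1.7321/1) (quadrant-adjusted) = 60°
z = 2(cos 60° + i sin 60°)


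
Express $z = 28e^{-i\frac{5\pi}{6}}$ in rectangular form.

a = r cos θ = 28 * -sqrt(3)/2 = -14*sqrt(3)
b = r sin θ = 28 * -1/2 = -14
z = -14*sqrt(3) - 14i


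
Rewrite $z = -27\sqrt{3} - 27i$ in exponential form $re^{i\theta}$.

r = |z| = sqrt((-27*sqrt(3))^2 + (-27)^2) = sqrt(2187 + 729) = sqrt(2916) = 54
θ = arctan(b/a) = arctan(-27/-46.7654) (quadrant-adjusted) = 210° = 7π/6
z = 54e^(i*7π/6)


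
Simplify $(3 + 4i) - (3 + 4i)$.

(3 - 3) + (4 - 4)i = 0


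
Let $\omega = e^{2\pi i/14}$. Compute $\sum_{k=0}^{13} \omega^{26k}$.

Let ζ = ω^26 = e^(2πi·26/14). Since 14 ∤ 26, ζ ≠ 1.
Sum = Σ_{k=0}^{13} ζ^k = (ζ^14 - 1)/(ζ - 1) = (ω^{26·14} - 1)/(ζ - 1) = (1 - 1)/(ζ - 1) = 0


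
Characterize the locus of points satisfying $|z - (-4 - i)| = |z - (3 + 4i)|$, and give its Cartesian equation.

|z - z1| = |z - z2| means z is equidistant from z1 and z2,
i.e. the perpendicular bisector of the segment from (-4, -1) to (3, 4) (midpoint (-1/2, 3/2)).
With z = x + yi, square both sides:
(x - (-4))^2 + (y - (-1))^2 = (x - 3)^2 + (y - 4)^2
The x^2 and y^2 terms cancel: 14x + 10y = 25 - 17 = 8
Simplify: 7x + 5y = 4
Locus: Perpendicular bisector of the segment from (-4, -1) to (3, 4): the line 7x + 5y = 4


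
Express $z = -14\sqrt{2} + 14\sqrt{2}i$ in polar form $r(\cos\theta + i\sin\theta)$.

r = |z| = sqrt(a^2 + b^2) = sqrt((-14*sqrt(2))^2 + (14*sqrt(2))^2) = sqrt(392 + 392) = sqrt(784) = 28
θ = arctan(b/a) = arctan(19.799/-19.799) (quadrant-adjusted) = 135°
z = 28(cos 135° + i sin 135°)


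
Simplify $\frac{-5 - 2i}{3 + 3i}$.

Multiply numerator and denominator by conjugate (3 - 3i):
= (-5 - 2i)(3 - 3i) / (3^2 + 3^2)
= (-21 + 9i) / 18
Divide through by 3: (-7 + 3i) / 6
= -7/6 + (1/2)i


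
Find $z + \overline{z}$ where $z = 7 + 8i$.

z + conjugate(z) = (a + bi) + (a - bi) = 2a
= 2 * 7 = 14


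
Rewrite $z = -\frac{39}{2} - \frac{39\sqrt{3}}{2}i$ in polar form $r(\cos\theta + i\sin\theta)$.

r = |z| = sqrt(a^2 + b^2) = sqrt((-39/2)^2 + (-39*sqrt(3)/2)^2) = sqrt(1521/4 + 4563/4) = sqrt(1521) = 39
θ = arctan(b/a) = arctan(-33.775/-19.5) (quadrant-adjusted) = 240°
z = 39(cos 240° + i sin 240°)


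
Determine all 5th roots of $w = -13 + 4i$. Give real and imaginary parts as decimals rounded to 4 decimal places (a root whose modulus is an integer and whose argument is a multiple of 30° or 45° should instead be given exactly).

|w| = sqrt(185) ≈ 13.601471, arg(w) ≈ 162.897271°
Root modulus = sqrt(185)^(1/5) ≈ 1.685455
Root arguments: θ_k = (arg(w) + 360°k)/5 for k = 0, 1, ..., 4
Compute each root as (root modulus)(cos θ_k + i sin θ_k) using full-precision intermediates, then round to 4 decimal places.
Roots: 1.4202 + 0.9076i, -0.4243 + 1.6312i, -1.6825 + 0.1006i, -0.6155 - 1.5690i, 1.3020 - 1.0703i


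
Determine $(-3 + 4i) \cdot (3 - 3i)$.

(a1*a2 - b1*b2) + (a1*b2 + b1*a2)i
= (-9 - (-12)) + (9 + 12)i
= 3 + 21i


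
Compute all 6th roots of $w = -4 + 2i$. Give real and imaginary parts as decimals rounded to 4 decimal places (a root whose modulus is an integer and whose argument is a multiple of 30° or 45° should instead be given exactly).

|w| = sqrt(20) ≈ 4.472136, arg(w) ≈ 153.434949°
Root modulus = sqrt(20)^(1/6) ≈ 1.283569
Root arguments: θ_k = (arg(w) + 360°k)/6 for k = 0, 1, ..., 5
Compute each root as (root modulus)(cos θ_k + i sin θ_k) using full-precision intermediates, then round to 4 decimal places.
Roots: 1.1578 + 0.5541i, 0.0991 + 1.2797i, -1.0587 + 0.7257i, -1.1578 - 0.5541i, -0.0991 - 1.2797i, 1.0587 - 0.7257i


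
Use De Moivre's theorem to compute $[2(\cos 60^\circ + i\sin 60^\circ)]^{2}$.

By De Moivre: z^n = r^n(cos(nθ) + i sin(nθ))
= 2^2(cos(2*60°) + i sin(2*60°))
= 4(cos 120° + i sin 120°)
= -2 + 2*sqrt(3)i


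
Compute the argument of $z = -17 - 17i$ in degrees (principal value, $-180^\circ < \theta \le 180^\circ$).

θ = arctan(b/a) = arctan(-17/-17) (quadrant-adjusted) = -135°


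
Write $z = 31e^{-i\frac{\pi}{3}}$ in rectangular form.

a = r cos θ = 31 * 1/2 = 31/2
b = r sin θ = 31 * -sqrt(3)/2 = -31*sqrt(3)/2
z = 31/2 - (31*sqrt(3)/2)i


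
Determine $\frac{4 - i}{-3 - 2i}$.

Multiply numerator and denominator by conjugate (-3 + 2i):
= (4 - i)(-3 + 2i) / ((-3)^2 + (-2)^2)
= (-10 + 11i) / 13
= -10/13 + (11/13)i


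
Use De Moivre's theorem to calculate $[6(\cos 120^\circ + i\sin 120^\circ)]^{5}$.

By De Moivre: z^n = r^n(cos(nθ) + i sin(nθ))
= 6^5(cos(5*120°) + i sin(5*120°))
= 7776(cos 240° + i sin 240°)
= -3888 - 3888*sqrt(3)i


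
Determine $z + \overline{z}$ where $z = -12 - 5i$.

z + conjugate(z) = (a + bi) + (a - bi) = 2a
= 2 * (-12) = -24


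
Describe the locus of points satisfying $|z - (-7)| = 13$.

|z - z0| = r describes a circle centered at z0 with radius r
Here z0 = -7 and r = 13
Locus: Circle centered at (-7, 0) with radius 13


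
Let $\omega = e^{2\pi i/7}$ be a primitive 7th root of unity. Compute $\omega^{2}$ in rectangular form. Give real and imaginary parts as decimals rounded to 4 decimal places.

ω^2 = e^(2πi·2/7) = e^(i·4π/7)
= cos(4π/7) + i sin(4π/7)
= -0.2225 + 0.9749i


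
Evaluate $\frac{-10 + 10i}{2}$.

Divisor is real, so divide each part by 2:
= -5 + 5i


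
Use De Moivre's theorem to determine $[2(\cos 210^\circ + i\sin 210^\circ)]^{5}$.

By De Moivre: z^n = r^n(cos(nθ) + i sin(nθ))
= 2^5(cos(5*210°) + i sin(5*210°))
= 32(cos 330° + i sin 330°)
= 16*sqrt(3) - 16i


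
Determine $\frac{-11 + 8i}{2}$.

Divisor is real, so divide each part by 2:
= -11/2 + 4i


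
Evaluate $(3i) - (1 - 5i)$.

(0 - 1) + (3 - (-5))i = -1 + 8i


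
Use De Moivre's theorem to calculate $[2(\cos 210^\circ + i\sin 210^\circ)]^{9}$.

By De Moivre: z^n = r^n(cos(nθ) + i sin(nθ))
= 2^9(cos(9*210°) + i sin(9*210°))
= 512(cos 90° + i sin 90°)
= 512i


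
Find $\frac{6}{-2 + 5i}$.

Multiply numerator and denominator by conjugate (-2 - 5i):
= (6)(-2 - 5i) / ((-2)^2 + 5^2)
= (-12 - 30i) / 29
= -12/29 - (30/29)i


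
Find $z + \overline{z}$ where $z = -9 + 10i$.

z + conjugate(z) = (a + bi) + (a - bi) = 2a
= 2 * (-9) = -18


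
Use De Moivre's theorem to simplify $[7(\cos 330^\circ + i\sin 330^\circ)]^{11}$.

By De Moivre: z^n = r^n(cos(nθ) + i sin(nθ))
= 7^11(cos(11*330°) + i sin(11*330°))
= 1977326743(cos 30° + i sin 30°)
= 1977326743*sqrt(3)/2 + (1977326743/2)i


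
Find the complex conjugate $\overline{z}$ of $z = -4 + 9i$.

If z = a + bi, then conjugate(z) = a - bi
conjugate(-4 + 9i) = -4 - 9i


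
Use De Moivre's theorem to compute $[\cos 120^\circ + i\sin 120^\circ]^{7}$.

By De Moivre: z^n = r^n(cos(nθ) + i sin(nθ))
= 1^7(cos(7*120°) + i sin(7*120°))
= 1(cos 120° + i sin 120°)
= -1/2 + (sqrt(3)/2)i


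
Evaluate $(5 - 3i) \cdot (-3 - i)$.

(a1*a2 - b1*b2) + (a1*b2 + b1*a2)i
= (-15 - 3) + (-5 + 9)i
= -18 + 4i


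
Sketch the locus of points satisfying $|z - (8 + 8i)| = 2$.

|z - z0| = r describes a circle centered at z0 with radius r
Here z0 = 8 + 8i and r = 2
Locus: Circle centered at (8, 8) with radius 2


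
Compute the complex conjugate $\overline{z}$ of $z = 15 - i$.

If z = a + bi, then conjugate(z) = a - bi
conjugate(15 - i) = 15 + i


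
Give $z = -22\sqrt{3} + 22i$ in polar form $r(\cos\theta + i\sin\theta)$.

r = |z| = sqrt(a^2 + b^2) = sqrt((-22*sqrt(3))^2 + (22)^2) = sqrt(1452 + 484) = sqrt(1936) = 44
θ = arctan(b/a) = arctan(22/-38.1051) (quadrant-adjusted) = 150°
z = 44(cos 150° + i sin 150°)


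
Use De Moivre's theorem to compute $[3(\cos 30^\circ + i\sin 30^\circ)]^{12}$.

By De Moivre: z^n = r^n(cos(nθ) + i sin(nθ))
= 3^12(cos(12*30°) + i sin(12*30°))
= 531441(cos 0° + i sin 0°)
= 531441


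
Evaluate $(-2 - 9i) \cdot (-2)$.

(a1*a2 - b1*b2) + (a1*b2 + b1*a2)i
= (4 - 0) + (0 + 18)i
= 4 + 18i


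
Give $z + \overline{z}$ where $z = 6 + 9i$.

z + conjugate(z) = (a + bi) + (a - bi) = 2a
= 2 * 6 = 12


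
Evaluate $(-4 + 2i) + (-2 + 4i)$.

(-4 + (-2)) + (2 + 4)i = -6 + 6i


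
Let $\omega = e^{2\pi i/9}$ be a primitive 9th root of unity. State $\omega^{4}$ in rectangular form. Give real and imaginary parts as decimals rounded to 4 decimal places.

ω^4 = e^(2πi·4/9) = e^(i·8π/9)
= cos(8π/9) + i sin(8π/9)
= -0.9397 + 0.3420i


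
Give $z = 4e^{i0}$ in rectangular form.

a = r cos θ = 4 * 1 = 4
b = r sin θ = 4 * 0 = 0
z = 4


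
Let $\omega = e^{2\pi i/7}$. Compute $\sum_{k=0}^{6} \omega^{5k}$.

Let ζ = ω^5 = e^(2πi·5/7). Since 7 ∤ 5, ζ ≠ 1.
Sum = Σ_{k=0}^{6} ζ^k = (ζ^7 - 1)/(ζ - 1) = (ω^{5·7} - 1)/(ζ - 1) = (1 - 1)/(ζ - 1) = 0


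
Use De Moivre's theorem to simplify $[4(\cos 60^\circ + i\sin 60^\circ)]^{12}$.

By De Moivre: z^n = r^n(cos(nθ) + i sin(nθ))
= 4^12(cos(12*60°) + i sin(12*60°))
= 16777216(cos 0° + i sin 0°)
= 16777216


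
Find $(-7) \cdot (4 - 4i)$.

(a1*a2 - b1*b2) + (a1*b2 + b1*a2)i
= (-28 - 0) + (28 + 0)i
= -28 + 28i


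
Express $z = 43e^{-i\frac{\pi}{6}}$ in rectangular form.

a = r cos θ = 43 * sqrt(3)/2 = 43*sqrt(3)/2
b = r sin θ = 43 * -1/2 = -43/2
z = 43*sqrt(3)/2 - (43/2)i
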